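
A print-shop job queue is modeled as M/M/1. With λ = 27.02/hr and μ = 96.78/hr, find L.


ρ = λ/μ = 27.02/96.78 = 0.2792
L = ρ/(1−ρ) = 0.2792/(1 − 0.2792) = 0.2792/0.7208 = 0.3873

Final: 0.3873


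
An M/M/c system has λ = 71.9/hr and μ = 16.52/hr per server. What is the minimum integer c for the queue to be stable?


Stability requires cμ > λ ⇔ c > λ/μ.
λ/μ = 71.9/16.52 = 4.3523
Minimum integer c = ⌊4.3523⌋ + 1 = 5
Check: 5·16.52 = 82.60 > 71.9, while 4·16.52 = 66.08 ≤ 71.9

Final: 5 servers


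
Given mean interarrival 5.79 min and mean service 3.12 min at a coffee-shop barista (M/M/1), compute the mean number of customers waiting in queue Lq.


λ = 60/5.79 = 10.3627 /hr
μ = 60/3.12 = 19.2308 /hr
ρ = λ/μ = 10.3627/19.2308 = 0.5389
Lq = ρ²/(1−ρ) = 0.2904/0.4611 = 0.6297

Final: 0.6297


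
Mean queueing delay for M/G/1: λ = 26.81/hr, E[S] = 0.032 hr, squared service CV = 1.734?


ρ = λ·E[S] = 26.81·0.032 = 0.8579
E[S²] = E[S]²(1+C_s²) = 0.032²·(1+1.734) = 0.002800
Wq = λ·E[S²]/(2(1−ρ)) = 26.81·0.002800/(2·0.1421) = 0.26414 hr

Final: 0.26414 hr


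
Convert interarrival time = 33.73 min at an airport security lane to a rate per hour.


λ = 1/(interarrival time) in consistent units.
1 hour = 60 min, so λ = 60/33.73 = 1.7788 per hour

Final: 1.7788 /hr


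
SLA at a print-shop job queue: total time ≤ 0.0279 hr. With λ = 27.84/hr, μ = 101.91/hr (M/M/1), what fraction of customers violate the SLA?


W ~ Exponential(μ−λ) for M/M/1.
μ − λ = 101.91 − 27.84 = 74.0700
P(W > t) = e^{−(μ−λ)t} = e^{−2.0666} = 0.126621

Final: 0.126621


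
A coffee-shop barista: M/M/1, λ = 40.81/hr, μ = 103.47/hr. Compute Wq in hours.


ρ = 40.81/103.47 = 0.3944
Wq = ρ/(μ−λ) = 0.3944/(103.47 − 40.81) = 0.3944/62.66 = 0.006295 hr

Final: 0.006295 hr


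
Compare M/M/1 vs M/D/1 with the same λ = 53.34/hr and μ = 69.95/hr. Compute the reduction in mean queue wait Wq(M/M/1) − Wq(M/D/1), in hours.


ρ = 53.34/69.95 = 0.7625
Wq(M/M/1) = ρ/(μ−λ) = 0.7625/16.61 = 0.04591 hr
Wq(M/D/1) = ρ/(2(μ−λ)) = 0.02295 hr
Savings = 0.04591 − 0.02295 = 0.02295 hr

Final: 0.02295 hr


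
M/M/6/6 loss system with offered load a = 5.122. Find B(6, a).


B(c,a) = (a^c/c!) / Σ_{k=0}^{c} a^k/k!
a^6/6! = 25.078696
Σ terms (k=0..6): 1.00000 + 5.12200 + 13.11744 + 22.39585 + 28.67788 + 29.37762 + 25.07870 = 124.769486
B = 25.078696/124.769486 = 0.201000

Final: 0.201000


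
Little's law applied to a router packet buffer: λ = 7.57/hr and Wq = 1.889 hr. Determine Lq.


Lq = λWq = 7.57·1.889 = 14.2997

Final: 14.2997


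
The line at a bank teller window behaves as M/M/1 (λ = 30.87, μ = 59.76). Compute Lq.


ρ = 30.87/59.76 = 0.5166
Lq = ρ²/(1−ρ) = 0.2668/0.4834 = 0.5520

Final: 0.5520


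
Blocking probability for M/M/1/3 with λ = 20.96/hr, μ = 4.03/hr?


ρ = λ/μ = 20.96/4.03 = 5.2010
P_K = (1−ρ)ρ^K/(1−ρ^(K+1)) = (-4.2010·140.688531)/(1 − 731.720005)
= -591.031474/-730.720005 = 0.808834

Final: 0.808834


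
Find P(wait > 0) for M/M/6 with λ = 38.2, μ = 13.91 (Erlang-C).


a = λ/μ = 2.7462; ρ = a/6 = 0.4577
P₀ = 0.063536 (from M/M/c formula)
C(c,a) = [a^c/(c!(1−ρ))]·P₀ = [428.96059/(720·0.5423)]·0.063536
= 1.09862·0.063536 = 0.069802

Final: 0.069802


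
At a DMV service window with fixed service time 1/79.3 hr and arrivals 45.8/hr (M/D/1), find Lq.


ρ = 45.8/79.3 = 0.5776
M/D/1: Lq = ρ²/(2(1−ρ)) = 0.3336/(2·0.4224) = 0.39481

Final: 0.39481


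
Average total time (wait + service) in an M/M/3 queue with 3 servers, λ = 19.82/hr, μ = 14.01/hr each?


a = 1.4147; ρ = 0.4716; P₀ = 0.232104
Lq = P₀·a^c·ρ/(c!(1−ρ)²) = 0.18497
Wq = Lq/λ = 0.18497/19.82 = 0.009332 hr
W = Wq + 1/μ = 0.009332 + 0.07138 = 0.08071 hr

Final: 0.08071 hr


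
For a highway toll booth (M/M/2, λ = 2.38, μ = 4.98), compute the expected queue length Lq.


a = λ/μ = 0.4779; ρ = a/2 = 0.2390
P₀ = 0.614263
Lq = P₀·a^c·ρ / (c!·(1−ρ)²) = 0.614263·0.22840·0.2390/(2·0.57919)
= 0.02894

Final: 0.02894


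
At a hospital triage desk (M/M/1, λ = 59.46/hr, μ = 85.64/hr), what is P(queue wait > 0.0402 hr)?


ρ = 59.46/85.64 = 0.6943
P(Wq > t) = ρ·e^{−(μ−λ)t} = 0.6943·e^{−1.0524}
= 0.6943·0.349086 = 0.242371

Final: 0.242371


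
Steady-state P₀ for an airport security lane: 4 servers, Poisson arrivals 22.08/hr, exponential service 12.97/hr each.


a = λ/μ = 22.08/12.97 = 1.7024; ρ = a/c = 0.4256
Σ_{k=0}^{3} a^k/k! (terms k=0..3) = 1.00000 + 1.70239 + 1.44907 + 0.82229 = 4.97375
Tail: a^4/(4!(1−ρ)) = 8.39917/(24·0.5744) = 0.60927
P₀ = 1/(4.97375 + 0.60927) = 1/5.58302 = 0.179115

Final: 0.179115


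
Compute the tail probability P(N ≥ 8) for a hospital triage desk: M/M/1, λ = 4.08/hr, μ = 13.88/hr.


ρ = 4.08/13.88 = 0.2939
P(N ≥ n) = ρ^n = 0.2939^8 = 0.00005574

Final: 0.00005574


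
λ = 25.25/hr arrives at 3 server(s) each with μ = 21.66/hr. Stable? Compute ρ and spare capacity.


Total capacity cμ = 3·21.66 = 64.98/hr
ρ = λ/(cμ) = 25.25/64.98 = 0.3886
Stable ⇔ ρ < 1: YES
Spare capacity = cμ − λ = 64.98 − 25.25 = 39.73/hr

Final: ρ = 0.3886; stable; margin = 39.73/hr


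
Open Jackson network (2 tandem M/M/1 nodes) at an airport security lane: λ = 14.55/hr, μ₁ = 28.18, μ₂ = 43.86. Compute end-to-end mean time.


Each node sees arrival rate λ = 14.55/hr (tandem ⇒ throughput preserved).
W₁ = 1/(μ₁−λ) = 1/(28.18−14.55) = 0.07337 hr
W₂ = 1/(μ₂−λ) = 1/(43.86−14.55) = 0.03412 hr
W_total = W₁ + W₂ = 0.07337 + 0.03412 = 0.10749 hr

Final: 0.10749 hr


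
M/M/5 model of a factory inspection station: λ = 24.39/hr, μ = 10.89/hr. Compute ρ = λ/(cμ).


ρ = λ/(cμ) = 24.39/(5·10.89) = 24.39/54.45 = 0.4479

Final: 0.4479


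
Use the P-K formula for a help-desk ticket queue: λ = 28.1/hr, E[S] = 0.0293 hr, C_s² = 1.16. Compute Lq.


ρ = λ·E[S] = 28.1·0.0293 = 0.8233
Lq = ρ²(1+C_s²)/(2(1−ρ)) = 0.6779·(1+1.16)/(2·0.1767)
= 0.6779·2.1600/0.3533 = 4.14390

Final: 4.14390


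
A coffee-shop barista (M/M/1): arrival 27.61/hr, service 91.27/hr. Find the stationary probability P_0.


ρ = 27.61/91.27 = 0.3025
P_n = (1−ρ)·ρ^n = (1 − 0.3025)·0.3025^0 = 0.6975·1.000000 = 0.697491

Final: 0.697491


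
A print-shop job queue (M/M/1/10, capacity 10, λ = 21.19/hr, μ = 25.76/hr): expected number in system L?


ρ = 21.19/25.76 = 0.8226
L = ρ[1 − (K+1)ρ^K + Kρ^(K+1)] / [(1−ρ)(1−ρ^(K+1))]
Numerator: 0.8226·(1 − 11·0.141857 + 10·0.116691) = 0.498885
Denominator: (0.1774)·(0.883309) = 0.156705
L = 0.498885/0.156705 = 3.1836

Final: 3.1836


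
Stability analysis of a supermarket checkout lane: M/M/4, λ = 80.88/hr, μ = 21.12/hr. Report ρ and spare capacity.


Total capacity cμ = 4·21.12 = 84.48/hr
ρ = λ/(cμ) = 80.88/84.48 = 0.9574
Stable ⇔ ρ < 1: YES
Spare capacity = cμ − λ = 84.48 − 80.88 = 3.60/hr

Final: ρ = 0.9574; stable; margin = 3.60/hr


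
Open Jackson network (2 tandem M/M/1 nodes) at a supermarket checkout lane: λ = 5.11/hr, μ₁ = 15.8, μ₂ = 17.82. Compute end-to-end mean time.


Each node sees arrival rate λ = 5.11/hr (tandem ⇒ throughput preserved).
W₁ = 1/(μ₁−λ) = 1/(15.8−5.11) = 0.09355 hr
W₂ = 1/(μ₂−λ) = 1/(17.82−5.11) = 0.07868 hr
W_total = W₁ + W₂ = 0.09355 + 0.07868 = 0.17222 hr

Final: 0.17222 hr


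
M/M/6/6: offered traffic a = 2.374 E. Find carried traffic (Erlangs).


B(6,2.374) = 0.023406 (Erlang-B)
Carried load = a(1 − B) = 2.374·(1 − 0.023406) = 2.374·0.976594 = 2.3184 E

Final: 2.3184 Erlangs


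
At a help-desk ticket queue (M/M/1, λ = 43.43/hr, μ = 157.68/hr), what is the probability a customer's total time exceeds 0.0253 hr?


W ~ Exponential(μ−λ) for M/M/1.
μ − λ = 157.68 − 43.43 = 114.2500
P(W > t) = e^{−(μ−λ)t} = e^{−2.8905} = 0.055547

Final: 0.055547


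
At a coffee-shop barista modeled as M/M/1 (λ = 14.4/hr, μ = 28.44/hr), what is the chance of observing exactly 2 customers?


ρ = 14.4/28.44 = 0.5063
P_n = (1−ρ)·ρ^n = (1 − 0.5063)·0.5063^2 = 0.4937·0.256369 = 0.126562

Final: 0.126562


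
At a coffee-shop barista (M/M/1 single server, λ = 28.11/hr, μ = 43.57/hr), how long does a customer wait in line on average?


ρ = 28.11/43.57 = 0.6452
Wq = ρ/(μ−λ) = 0.6452/(43.57 − 28.11) = 0.6452/15.46 = 0.04173 hr

Final: 0.04173 hr


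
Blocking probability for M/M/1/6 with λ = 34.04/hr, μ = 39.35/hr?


ρ = λ/μ = 34.04/39.35 = 0.8651
P_K = (1−ρ)ρ^K/(1−ρ^(K+1)) = (0.1349·0.419053)/(1 − 0.362505)
= 0.056548/0.637495 = 0.088704

Final: 0.088704


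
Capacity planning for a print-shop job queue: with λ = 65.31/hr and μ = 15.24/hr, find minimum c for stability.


Stability requires cμ > λ ⇔ c > λ/μ.
λ/μ = 65.31/15.24 = 4.2854
Minimum integer c = ⌊4.2854⌋ + 1 = 5
Check: 5·15.24 = 76.20 > 65.31, while 4·15.24 = 60.96 ≤ 65.31

Final: 5 servers


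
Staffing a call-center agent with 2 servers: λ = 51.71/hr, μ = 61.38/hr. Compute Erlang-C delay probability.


a = λ/μ = 0.8425; ρ = a/2 = 0.4212
P₀ = 0.407233 (from M/M/c formula)
C(c,a) = [a^c/(c!(1−ρ))]·P₀ = [0.70973/(2·0.5788)]·0.407233
= 0.61314·0.407233 = 0.249690

Final: 0.249690


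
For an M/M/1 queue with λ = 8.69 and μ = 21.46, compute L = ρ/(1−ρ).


ρ = λ/μ = 8.69/21.46 = 0.4049
L = ρ/(1−ρ) = 0.4049/(1 − 0.4049) = 0.4049/0.5951 = 0.6805

Final: 0.6805


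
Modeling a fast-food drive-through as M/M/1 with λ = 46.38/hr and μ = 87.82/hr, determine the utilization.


ρ = λ/μ = 46.38/87.82 = 0.5281

Final: 0.5281


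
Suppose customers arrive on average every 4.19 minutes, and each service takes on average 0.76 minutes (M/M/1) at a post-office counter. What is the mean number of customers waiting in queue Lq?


λ = 60/4.19 = 14.3198 /hr
μ = 60/0.76 = 78.9474 /hr
ρ = λ/μ = 14.3198/78.9474 = 0.1814
Lq = ρ²/(1−ρ) = 0.03290/0.8186 = 0.04019

Final: 0.04019


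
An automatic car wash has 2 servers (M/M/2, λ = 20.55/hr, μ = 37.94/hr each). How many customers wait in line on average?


a = λ/μ = 0.5416; ρ = a/2 = 0.2708
P₀ = 0.573784
Lq = P₀·a^c·ρ / (c!·(1−ρ)²) = 0.573784·0.29338·0.2708/(2·0.53170)
= 0.04287

Final: 0.04287


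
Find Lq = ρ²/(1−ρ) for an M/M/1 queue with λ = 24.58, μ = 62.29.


ρ = 24.58/62.29 = 0.3946
Lq = ρ²/(1−ρ) = 0.1557/0.6054 = 0.2572

Final: 0.2572


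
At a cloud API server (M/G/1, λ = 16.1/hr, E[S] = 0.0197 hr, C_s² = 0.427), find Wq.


ρ = λ·E[S] = 16.1·0.0197 = 0.3172
E[S²] = E[S]²(1+C_s²) = 0.0197²·(1+0.427) = 0.0005538
Wq = λ·E[S²]/(2(1−ρ)) = 16.1·0.0005538/(2·0.6828) = 0.006529 hr

Final: 0.006529 hr


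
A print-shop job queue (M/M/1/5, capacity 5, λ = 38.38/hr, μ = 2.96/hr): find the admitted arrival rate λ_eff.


ρ = 12.9662; P_K = (1−ρ)ρ^5/(1−ρ^6) = 0.922877
λ_eff = λ(1 − P_K) = 38.38·(1 − 0.922877) = 38.38·0.077123 = 2.9600 /hr

Final: 2.9600 /hr


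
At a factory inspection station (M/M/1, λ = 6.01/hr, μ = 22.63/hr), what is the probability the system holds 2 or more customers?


ρ = 6.01/22.63 = 0.2656
P(N ≥ n) = ρ^n = 0.2656^2 = 0.070531

Final: 0.070531


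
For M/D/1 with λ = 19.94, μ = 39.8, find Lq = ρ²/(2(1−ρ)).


ρ = 19.94/39.8 = 0.5010
M/D/1: Lq = ρ²/(2(1−ρ)) = 0.2510/(2·0.4990) = 0.25151

Final: 0.25151


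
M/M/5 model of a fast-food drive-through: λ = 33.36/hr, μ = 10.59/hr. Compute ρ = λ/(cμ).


ρ = λ/(cμ) = 33.36/(5·10.59) = 33.36/52.95 = 0.6300

Final: 0.6300


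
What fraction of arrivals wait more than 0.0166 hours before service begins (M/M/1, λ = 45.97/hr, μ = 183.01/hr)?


ρ = 45.97/183.01 = 0.2512
P(Wq > t) = ρ·e^{−(μ−λ)t} = 0.2512·e^{−2.2749}
= 0.2512·0.102811 = 0.025825

Final: 0.025825


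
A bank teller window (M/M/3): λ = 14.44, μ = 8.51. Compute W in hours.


a = 1.6968; ρ = 0.5656; P₀ = 0.166364
Lq = P₀·a^c·ρ/(c!(1−ρ)²) = 0.40605
Wq = Lq/λ = 0.40605/14.44 = 0.02812 hr
W = Wq + 1/μ = 0.02812 + 0.11751 = 0.14563 hr

Final: 0.14563 hr


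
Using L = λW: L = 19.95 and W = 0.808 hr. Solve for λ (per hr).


λ = L/W = 19.95/0.808 = 24.6906 /hr

Final: 24.6906 /hr


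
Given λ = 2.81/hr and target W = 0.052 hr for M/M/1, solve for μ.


W = 1/(μ−λ) ⇒ μ − λ = 1/W = 1/0.052 = 19.2308
μ = λ + 1/W = 2.81 + 19.2308 = 22.0408 per hr

Final: 22.0408 /hr


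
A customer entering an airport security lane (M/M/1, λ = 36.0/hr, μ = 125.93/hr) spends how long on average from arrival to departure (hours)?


W = 1/(μ−λ) = 1/(125.93 − 36.0) = 1/89.93 = 0.01112 hr

Final: 0.01112 hr


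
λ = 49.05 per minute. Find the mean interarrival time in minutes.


Mean interarrival time = 1/λ = 1/49.05 minute = 0.02039 minute
In minutes: 0.02039 × 1 = 0.02039 min

Final: 0.02039 min


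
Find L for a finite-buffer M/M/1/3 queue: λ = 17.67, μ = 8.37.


ρ = 17.67/8.37 = 2.1111
L = ρ[1 − (K+1)ρ^K + Kρ^(K+1)] / [(1−ρ)(1−ρ^(K+1))]
Numerator: 2.1111·(1 − 4·9.408779 + 3·19.862978) = 48.458060
Denominator: (-1.1111)·(-18.862978) = 20.958865
L = 48.458060/20.958865 = 2.3121

Final: 2.3121


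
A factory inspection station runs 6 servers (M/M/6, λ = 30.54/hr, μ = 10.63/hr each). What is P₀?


a = λ/μ = 30.54/10.63 = 2.8730; ρ = a/c = 0.4788
Σ_{k=0}^{5} a^k/k! (terms k=0..5) = 1.00000 + 2.87300 + 4.12707 + 3.95236 + 2.83878 + 1.63116 = 16.42237
Tail: a^6/(6!(1−ρ)) = 562.36024/(720·0.5212) = 1.49867
P₀ = 1/(16.42237 + 1.49867) = 1/17.92104 = 0.055800

Final: 0.055800


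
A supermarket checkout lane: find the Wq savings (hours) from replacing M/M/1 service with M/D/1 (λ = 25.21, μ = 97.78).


ρ = 25.21/97.78 = 0.2578
Wq(M/M/1) = ρ/(μ−λ) = 0.2578/72.57 = 0.003553 hr
Wq(M/D/1) = ρ/(2(μ−λ)) = 0.001776 hr
Savings = 0.003553 − 0.001776 = 0.001776 hr

Final: 0.001776 hr


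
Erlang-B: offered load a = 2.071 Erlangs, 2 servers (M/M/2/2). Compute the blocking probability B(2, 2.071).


B(c,a) = (a^c/c!) / Σ_{k=0}^{c} a^k/k!
a^2/2! = 2.144521
Σ terms (k=0..2): 1.00000 + 2.07100 + 2.14452 = 5.215521
B = 2.144521/5.215521 = 0.411181

Final: 0.411181


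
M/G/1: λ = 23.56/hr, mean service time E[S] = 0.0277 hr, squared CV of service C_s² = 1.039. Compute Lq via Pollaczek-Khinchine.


ρ = λ·E[S] = 23.56·0.0277 = 0.6526
Lq = ρ²(1+C_s²)/(2(1−ρ)) = 0.4259·(1+1.039)/(2·0.3474)
= 0.4259·2.0390/0.6948 = 1.24992

Final: 1.24992


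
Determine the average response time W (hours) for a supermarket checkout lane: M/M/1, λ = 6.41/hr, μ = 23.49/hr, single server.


W = 1/(μ−λ) = 1/(23.49 − 6.41) = 1/17.08 = 0.05855 hr

Final: 0.05855 hr


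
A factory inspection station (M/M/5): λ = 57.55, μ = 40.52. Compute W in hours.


a = 1.4203; ρ = 0.2841; P₀ = 0.241359
Lq = P₀·a^c·ρ/(c!(1−ρ)²) = 0.006442
Wq = Lq/λ = 0.006442/57.55 = 0.0001119 hr
W = Wq + 1/μ = 0.0001119 + 0.02468 = 0.02479 hr

Final: 0.02479 hr


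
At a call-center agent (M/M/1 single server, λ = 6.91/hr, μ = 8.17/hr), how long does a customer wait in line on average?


ρ = 6.91/8.17 = 0.8458
Wq = ρ/(μ−λ) = 0.8458/(8.17 − 6.91) = 0.8458/1.26 = 0.6713 hr

Final: 0.6713 hr


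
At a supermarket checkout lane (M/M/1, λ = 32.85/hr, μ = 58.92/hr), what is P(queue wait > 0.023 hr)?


ρ = 32.85/58.92 = 0.5575
P(Wq > t) = ρ·e^{−(μ−λ)t} = 0.5575·e^{−0.5996}
= 0.5575·0.549026 = 0.306101

Final: 0.306101


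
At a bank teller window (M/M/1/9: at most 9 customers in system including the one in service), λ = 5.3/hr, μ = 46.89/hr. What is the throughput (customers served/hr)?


ρ = 0.1130; P_K = (1−ρ)ρ^9/(1−ρ^10) = 0.000000002671
λ_eff = λ(1 − P_K) = 5.3·(1 − 0.000000002671) = 5.3·1.000000 = 5.3000 /hr

Final: 5.3000 /hr


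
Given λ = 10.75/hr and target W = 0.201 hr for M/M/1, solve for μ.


W = 1/(μ−λ) ⇒ μ − λ = 1/W = 1/0.201 = 4.9751
μ = λ + 1/W = 10.75 + 4.9751 = 15.7251 per hr

Final: 15.7251 /hr


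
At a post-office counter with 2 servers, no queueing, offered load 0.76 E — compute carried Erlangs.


B(2,0.76) = 0.140961 (Erlang-B)
Carried load = a(1 − B) = 0.76·(1 − 0.140961) = 0.76·0.859039 = 0.6529 E

Final: 0.6529 Erlangs


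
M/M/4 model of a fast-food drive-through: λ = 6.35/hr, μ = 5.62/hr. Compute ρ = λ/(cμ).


ρ = λ/(cμ) = 6.35/(4·5.62) = 6.35/22.48 = 0.2825

Final: 0.2825


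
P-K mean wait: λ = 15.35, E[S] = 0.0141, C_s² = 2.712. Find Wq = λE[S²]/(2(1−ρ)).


ρ = λ·E[S] = 15.35·0.0141 = 0.2164
E[S²] = E[S]²(1+C_s²) = 0.0141²·(1+2.712) = 0.0007380
Wq = λ·E[S²]/(2(1−ρ)) = 15.35·0.0007380/(2·0.7836) = 0.007229 hr

Final: 0.007229 hr


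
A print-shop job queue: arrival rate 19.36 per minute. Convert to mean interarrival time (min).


Mean interarrival time = 1/λ = 1/19.36 minute = 0.05165 minute
In minutes: 0.05165 × 1 = 0.05165 min

Final: 0.05165 min


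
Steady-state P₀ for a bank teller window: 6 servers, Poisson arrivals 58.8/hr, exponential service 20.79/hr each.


a = λ/μ = 58.8/20.79 = 2.8283; ρ = a/c = 0.4714
Σ_{k=0}^{5} a^k/k! (terms k=0..5) = 1.00000 + 2.82828 + 3.99959 + 3.77066 + 2.66612 + 1.50811 = 15.77277
Tail: a^6/(6!(1−ρ)) = 511.84330/(720·0.5286) = 1.34481
P₀ = 1/(15.77277 + 1.34481) = 1/17.11758 = 0.058419

Final: 0.058419


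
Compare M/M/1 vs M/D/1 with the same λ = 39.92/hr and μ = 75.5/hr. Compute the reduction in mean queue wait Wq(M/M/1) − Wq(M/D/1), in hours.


ρ = 39.92/75.5 = 0.5287
Wq(M/M/1) = ρ/(μ−λ) = 0.5287/35.58 = 0.01486 hr
Wq(M/D/1) = ρ/(2(μ−λ)) = 0.007430 hr
Savings = 0.01486 − 0.007430 = 0.007430 hr

Final: 0.007430 hr


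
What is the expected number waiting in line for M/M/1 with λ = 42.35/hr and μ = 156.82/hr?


ρ = 42.35/156.82 = 0.2701
Lq = ρ²/(1−ρ) = 0.07293/0.7299 = 0.09991

Final: 0.09991


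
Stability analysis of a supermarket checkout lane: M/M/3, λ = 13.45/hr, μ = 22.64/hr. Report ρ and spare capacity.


Total capacity cμ = 3·22.64 = 67.92/hr
ρ = λ/(cμ) = 13.45/67.92 = 0.1980
Stable ⇔ ρ < 1: YES
Spare capacity = cμ − λ = 67.92 − 13.45 = 54.47/hr

Final: ρ = 0.1980; stable; margin = 54.47/hr


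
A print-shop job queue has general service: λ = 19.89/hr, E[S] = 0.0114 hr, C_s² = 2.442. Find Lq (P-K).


ρ = λ·E[S] = 19.89·0.0114 = 0.2267
Lq = ρ²(1+C_s²)/(2(1−ρ)) = 0.05141·(1+2.442)/(2·0.7733)
= 0.05141·3.4420/1.5465 = 0.11443

Final: 0.11443


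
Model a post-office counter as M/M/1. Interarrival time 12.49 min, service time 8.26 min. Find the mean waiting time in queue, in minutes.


λ = 60/12.49 = 4.8038 /hr
μ = 60/8.26 = 7.2639 /hr
ρ = λ/μ = 4.8038/7.2639 = 0.6613
Wq = ρ/(μ−λ) = 0.6613/(7.2639−4.8038) = 0.26882 hr
In minutes: 0.26882·60 = 16.129 min

Final: 16.129 min


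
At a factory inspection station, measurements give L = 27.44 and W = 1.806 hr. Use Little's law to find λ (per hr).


λ = L/W = 27.44/1.806 = 15.1938 /hr

Final: 15.1938 /hr


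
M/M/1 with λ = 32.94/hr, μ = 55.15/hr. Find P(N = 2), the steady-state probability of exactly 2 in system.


ρ = 32.94/55.15 = 0.5973
P_n = (1−ρ)·ρ^n = (1 − 0.5973)·0.5973^2 = 0.4027·0.356744 = 0.143668

Final: 0.143668


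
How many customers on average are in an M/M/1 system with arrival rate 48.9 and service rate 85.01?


ρ = λ/μ = 48.9/85.01 = 0.5752
L = ρ/(1−ρ) = 0.5752/(1 − 0.5752) = 0.5752/0.4248 = 1.3542

Final: 1.3542


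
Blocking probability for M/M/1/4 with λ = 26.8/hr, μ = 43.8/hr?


ρ = λ/μ = 26.8/43.8 = 0.6119
P_K = (1−ρ)ρ^K/(1−ρ^(K+1)) = (0.3881·0.140166)/(1 − 0.085764)
= 0.054402/0.914236 = 0.059506

Final: 0.059506


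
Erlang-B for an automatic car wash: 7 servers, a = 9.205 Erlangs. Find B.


B(c,a) = (a^c/c!) / Σ_{k=0}^{c} a^k/k!
a^7/7! = 1111.056165
Σ terms (k=0..7): 1.00000 + 9.20500 + 42.36601 + 129.99305 + 299.14650 + 550.72871 + 844.90963 + 1111.05616 = 2988.405070
B = 1111.056165/2988.405070 = 0.371789

Final: 0.371789


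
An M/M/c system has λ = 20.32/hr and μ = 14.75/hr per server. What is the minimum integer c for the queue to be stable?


Stability requires cμ > λ ⇔ c > λ/μ.
λ/μ = 20.32/14.75 = 1.3776
Minimum integer c = ⌊1.3776⌋ + 1 = 2
Check: 2·14.75 = 29.50 > 20.32, while 1·14.75 = 14.75 ≤ 20.32

Final: 2 servers


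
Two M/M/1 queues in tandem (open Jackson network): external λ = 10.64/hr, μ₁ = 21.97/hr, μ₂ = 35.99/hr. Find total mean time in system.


Each node sees arrival rate λ = 10.64/hr (tandem ⇒ throughput preserved).
W₁ = 1/(μ₁−λ) = 1/(21.97−10.64) = 0.08826 hr
W₂ = 1/(μ₂−λ) = 1/(35.99−10.64) = 0.03945 hr
W_total = W₁ + W₂ = 0.08826 + 0.03945 = 0.12771 hr

Final: 0.12771 hr


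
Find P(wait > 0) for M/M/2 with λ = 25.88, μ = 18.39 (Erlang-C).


a = λ/μ = 1.4073; ρ = a/2 = 0.7036
P₀ = 0.173955 (from M/M/c formula)
C(c,a) = [a^c/(c!(1−ρ))]·P₀ = [1.98046/(2·0.2964)]·0.173955
= 3.34134·0.173955 = 0.581241

Final: 0.581241


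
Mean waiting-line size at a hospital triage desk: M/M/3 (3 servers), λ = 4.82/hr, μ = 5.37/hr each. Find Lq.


a = λ/μ = 0.8976; ρ = a/3 = 0.2992
P₀ = 0.404469
Lq = P₀·a^c·ρ / (c!·(1−ρ)²) = 0.404469·0.72313·0.2992/(6·0.49113)
= 0.02970

Final: 0.02970


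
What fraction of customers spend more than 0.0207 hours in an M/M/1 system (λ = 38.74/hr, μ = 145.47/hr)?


W ~ Exponential(μ−λ) for M/M/1.
μ − λ = 145.47 − 38.74 = 106.7300
P(W > t) = e^{−(μ−λ)t} = e^{−2.2093} = 0.109776

Final: 0.109776


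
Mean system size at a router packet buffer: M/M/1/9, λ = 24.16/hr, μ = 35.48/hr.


ρ = 24.16/35.48 = 0.6809
L = ρ[1 − (K+1)ρ^K + Kρ^(K+1)] / [(1−ρ)(1−ρ^(K+1))]
Numerator: 0.6809·(1 − 10·0.031479 + 9·0.021435) = 0.597960
Denominator: (0.3191)·(0.978565) = 0.312214
L = 0.597960/0.312214 = 1.9152

Final: 1.9152


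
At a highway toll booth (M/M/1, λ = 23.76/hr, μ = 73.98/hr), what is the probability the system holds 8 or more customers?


ρ = 23.76/73.98 = 0.3212
P(N ≥ n) = ρ^n = 0.3212^8 = 0.0001132

Final: 0.0001132


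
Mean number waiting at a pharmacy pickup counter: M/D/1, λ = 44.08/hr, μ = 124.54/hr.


ρ = 44.08/124.54 = 0.3539
M/D/1: Lq = ρ²/(2(1−ρ)) = 0.1253/(2·0.6461) = 0.09695

Final: 0.09695


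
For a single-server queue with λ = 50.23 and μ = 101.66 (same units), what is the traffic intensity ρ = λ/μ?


ρ = λ/μ = 50.23/101.66 = 0.4941

Final: 0.4941


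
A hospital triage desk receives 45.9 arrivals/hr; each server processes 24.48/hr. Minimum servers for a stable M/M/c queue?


Stability requires cμ > λ ⇔ c > λ/μ.
λ/μ = 45.9/24.48 = 1.8750
Minimum integer c = ⌊1.8750⌋ + 1 = 2
Check: 2·24.48 = 48.96 > 45.9, while 1·24.48 = 24.48 ≤ 45.9

Final: 2 servers


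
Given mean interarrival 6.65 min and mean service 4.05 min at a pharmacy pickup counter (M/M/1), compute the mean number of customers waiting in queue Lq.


λ = 60/6.65 = 9.0226 /hr
μ = 60/4.05 = 14.8148 /hr
ρ = λ/μ = 9.0226/14.8148 = 0.6090
Lq = ρ²/(1−ρ) = 0.3709/0.3910 = 0.9487

Final: 0.9487


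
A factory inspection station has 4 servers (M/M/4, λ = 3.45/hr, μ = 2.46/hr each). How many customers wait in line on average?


a = λ/μ = 1.4024; ρ = a/4 = 0.3506
P₀ = 0.244272
Lq = P₀·a^c·ρ / (c!·(1−ρ)²) = 0.244272·3.86844·0.3506/(24·0.42171)
= 0.03273

Final: 0.03273


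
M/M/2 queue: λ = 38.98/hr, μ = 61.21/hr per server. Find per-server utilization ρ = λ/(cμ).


ρ = λ/(cμ) = 38.98/(2·61.21) = 38.98/122.42 = 0.3184

Final: 0.3184


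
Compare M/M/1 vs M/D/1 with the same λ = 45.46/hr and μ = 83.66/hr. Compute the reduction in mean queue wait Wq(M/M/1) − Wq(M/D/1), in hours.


ρ = 45.46/83.66 = 0.5434
Wq(M/M/1) = ρ/(μ−λ) = 0.5434/38.20 = 0.01422 hr
Wq(M/D/1) = ρ/(2(μ−λ)) = 0.007112 hr
Savings = 0.01422 − 0.007112 = 0.007112 hr

Final: 0.007112 hr


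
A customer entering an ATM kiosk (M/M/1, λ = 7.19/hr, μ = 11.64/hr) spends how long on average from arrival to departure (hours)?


W = 1/(μ−λ) = 1/(11.64 − 7.19) = 1/4.45 = 0.2247 hr

Final: 0.2247 hr


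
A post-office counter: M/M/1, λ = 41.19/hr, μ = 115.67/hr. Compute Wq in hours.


ρ = 41.19/115.67 = 0.3561
Wq = ρ/(μ−λ) = 0.3561/(115.67 − 41.19) = 0.3561/74.48 = 0.004781 hr

Final: 0.004781 hr


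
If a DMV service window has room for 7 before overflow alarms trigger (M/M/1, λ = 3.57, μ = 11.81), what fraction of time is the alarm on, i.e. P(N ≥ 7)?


ρ = 3.57/11.81 = 0.3023
P(N ≥ n) = ρ^n = 0.3023^7 = 0.0002306

Final: 0.0002306


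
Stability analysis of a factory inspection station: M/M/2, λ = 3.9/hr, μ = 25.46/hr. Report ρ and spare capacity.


Total capacity cμ = 2·25.46 = 50.92/hr
ρ = λ/(cμ) = 3.9/50.92 = 0.07659
Stable ⇔ ρ < 1: YES
Spare capacity = cμ − λ = 50.92 − 3.9 = 47.02/hr

Final: ρ = 0.07659; stable; margin = 47.02/hr


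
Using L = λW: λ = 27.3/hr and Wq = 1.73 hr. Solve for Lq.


Lq = λWq = 27.3·1.73 = 47.2290

Final: 47.2290


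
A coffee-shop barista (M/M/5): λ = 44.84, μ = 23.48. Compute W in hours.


a = 1.9097; ρ = 0.3819; P₀ = 0.147261
Lq = P₀·a^c·ρ/(c!(1−ρ)²) = 0.03117
Wq = Lq/λ = 0.03117/44.84 = 0.0006951 hr
W = Wq + 1/μ = 0.0006951 + 0.04259 = 0.04328 hr

Final: 0.04328 hr


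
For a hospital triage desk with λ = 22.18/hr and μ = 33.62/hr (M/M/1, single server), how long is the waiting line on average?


ρ = 22.18/33.62 = 0.6597
Lq = ρ²/(1−ρ) = 0.4352/0.3403 = 1.2791

Final: 1.2791


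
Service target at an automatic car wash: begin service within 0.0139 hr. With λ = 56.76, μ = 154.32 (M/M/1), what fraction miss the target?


ρ = 56.76/154.32 = 0.3678
P(Wq > t) = ρ·e^{−(μ−λ)t} = 0.3678·e^{−1.3561}
= 0.3678·0.257668 = 0.094772

Final: 0.094772


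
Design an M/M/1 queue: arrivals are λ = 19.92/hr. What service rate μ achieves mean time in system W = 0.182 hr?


W = 1/(μ−λ) ⇒ μ − λ = 1/W = 1/0.182 = 5.4945
μ = λ + 1/W = 19.92 + 5.4945 = 25.4145 per hr

Final: 25.4145 /hr


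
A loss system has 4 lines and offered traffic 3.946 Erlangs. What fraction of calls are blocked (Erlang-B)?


B(c,a) = (a^c/c!) / Σ_{k=0}^{c} a^k/k!
a^4/4! = 10.102226
Σ terms (k=0..4): 1.00000 + 3.94600 + 7.78546 + 10.24047 + 10.10223 = 33.074156
B = 10.102226/33.074156 = 0.305442

Final: 0.305442


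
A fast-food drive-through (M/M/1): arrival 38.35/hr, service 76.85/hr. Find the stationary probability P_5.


ρ = 38.35/76.85 = 0.4990
P_n = (1−ρ)·ρ^n = (1 − 0.4990)·0.4990^5 = 0.5010·0.030946 = 0.015503

Final: 0.015503


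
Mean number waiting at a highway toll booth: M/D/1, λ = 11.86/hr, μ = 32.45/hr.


ρ = 11.86/32.45 = 0.3655
M/D/1: Lq = ρ²/(2(1−ρ)) = 0.1336/(2·0.6345) = 0.10526

Final: 0.10526


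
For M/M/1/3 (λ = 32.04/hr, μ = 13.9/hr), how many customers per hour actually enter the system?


ρ = 2.3050; P_K = (1−ρ)ρ^3/(1−ρ^4) = 0.586959
λ_eff = λ(1 − P_K) = 32.04·(1 − 0.586959) = 32.04·0.413041 = 13.2338 /hr

Final: 13.2338 /hr


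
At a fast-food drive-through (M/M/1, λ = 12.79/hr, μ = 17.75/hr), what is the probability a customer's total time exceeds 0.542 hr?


W ~ Exponential(μ−λ) for M/M/1.
μ − λ = 17.75 − 12.79 = 4.9600
P(W > t) = e^{−(μ−λ)t} = e^{−2.6883} = 0.067995

Final: 0.067995


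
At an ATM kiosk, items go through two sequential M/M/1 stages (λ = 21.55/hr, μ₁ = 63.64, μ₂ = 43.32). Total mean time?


Each node sees arrival rate λ = 21.55/hr (tandem ⇒ throughput preserved).
W₁ = 1/(μ₁−λ) = 1/(63.64−21.55) = 0.02376 hr
W₂ = 1/(μ₂−λ) = 1/(43.32−21.55) = 0.04593 hr
W_total = W₁ + W₂ = 0.02376 + 0.04593 = 0.06969 hr

Final: 0.06969 hr


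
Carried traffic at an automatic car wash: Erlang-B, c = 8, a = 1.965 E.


B(8,1.965) = 0.0007728 (Erlang-B)
Carried load = a(1 − B) = 1.965·(1 − 0.0007728) = 1.965·0.999227 = 1.9635 E

Final: 1.9635 Erlangs


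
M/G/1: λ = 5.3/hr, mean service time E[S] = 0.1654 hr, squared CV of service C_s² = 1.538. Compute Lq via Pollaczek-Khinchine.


ρ = λ·E[S] = 5.3·0.1654 = 0.8766
Lq = ρ²(1+C_s²)/(2(1−ρ)) = 0.7685·(1+1.538)/(2·0.1234)
= 0.7685·2.5380/0.2468 = 7.90387

Final: 7.90387


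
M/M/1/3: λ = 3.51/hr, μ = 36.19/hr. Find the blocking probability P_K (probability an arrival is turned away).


ρ = λ/μ = 3.51/36.19 = 0.09699
P_K = (1−ρ)ρ^K/(1−ρ^(K+1)) = (0.9030·0.0009123)/(1 − 0.00008849)
= 0.0008239/0.999912 = 0.0008239

Final: 0.0008239


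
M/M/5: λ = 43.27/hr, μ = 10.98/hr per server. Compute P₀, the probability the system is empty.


a = λ/μ = 43.27/10.98 = 3.9408; ρ = a/c = 0.7882
Σ_{k=0}^{4} a^k/k! (terms k=0..4) = 1.00000 + 3.94080 + 7.76496 + 10.20005 + 10.04910 = 32.95491
Tail: a^5/(5!(1−ρ)) = 950.43578/(120·0.2118) = 37.38817
P₀ = 1/(32.95491 + 37.38817) = 1/70.34307 = 0.014216

Final: 0.014216


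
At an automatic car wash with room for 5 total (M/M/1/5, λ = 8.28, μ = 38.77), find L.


ρ = 8.28/38.77 = 0.2136
L = ρ[1 − (K+1)ρ^K + Kρ^(K+1)] / [(1−ρ)(1−ρ^(K+1))]
Numerator: 0.2136·(1 − 6·0.0004443 + 5·0.00009489) = 0.213099
Denominator: (0.7864)·(0.999905) = 0.786358
L = 0.213099/0.786358 = 0.2710

Final: 0.2710


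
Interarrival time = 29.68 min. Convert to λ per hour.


λ = 1/(interarrival time) in consistent units.
1 hour = 60 min, so λ = 60/29.68 = 2.0216 per hour

Final: 2.0216 /hr


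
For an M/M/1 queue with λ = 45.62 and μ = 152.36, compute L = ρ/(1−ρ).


ρ = λ/μ = 45.62/152.36 = 0.2994
L = ρ/(1−ρ) = 0.2994/(1 − 0.2994) = 0.2994/0.7006 = 0.4274

Final: 0.4274


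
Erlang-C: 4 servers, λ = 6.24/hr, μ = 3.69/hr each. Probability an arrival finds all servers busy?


a = λ/μ = 1.6911; ρ = a/4 = 0.4228
P₀ = 0.181252 (from M/M/c formula)
C(c,a) = [a^c/(c!(1−ρ))]·P₀ = [8.17773/(24·0.5772)]·0.181252
= 0.59029·0.181252 = 0.106992

Final: 0.106992


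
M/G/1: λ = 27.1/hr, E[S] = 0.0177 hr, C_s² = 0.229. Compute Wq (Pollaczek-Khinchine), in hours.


ρ = λ·E[S] = 27.1·0.0177 = 0.4797
E[S²] = E[S]²(1+C_s²) = 0.0177²·(1+0.229) = 0.0003850
Wq = λ·E[S²]/(2(1−ρ)) = 27.1·0.0003850/(2·0.5203) = 0.01003 hr

Final: 0.01003 hr


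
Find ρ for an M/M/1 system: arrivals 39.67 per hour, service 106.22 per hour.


ρ = λ/μ = 39.67/106.22 = 0.3735

Final: 0.3735


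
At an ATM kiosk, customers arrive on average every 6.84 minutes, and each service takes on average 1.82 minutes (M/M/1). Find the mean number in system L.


λ = 60/6.84 = 8.7719 /hr
μ = 60/1.82 = 32.9670 /hr
ρ = λ/μ = 8.7719/32.9670 = 0.2661
L = ρ/(1−ρ) = 0.2661/0.7339 = 0.3625

Final: 0.3625


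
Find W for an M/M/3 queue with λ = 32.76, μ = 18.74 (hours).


a = 1.7481; ρ = 0.5827; P₀ = 0.156011
Lq = P₀·a^c·ρ/(c!(1−ρ)²) = 0.46484
Wq = Lq/λ = 0.46484/32.76 = 0.01419 hr
W = Wq + 1/μ = 0.01419 + 0.05336 = 0.06755 hr

Final: 0.06755 hr


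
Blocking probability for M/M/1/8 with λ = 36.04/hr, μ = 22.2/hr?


ρ = λ/μ = 36.04/22.2 = 1.6234
P_K = (1−ρ)ρ^K/(1−ρ^(K+1)) = (-0.6234·48.245239)/(1 − 78.322451)
= -30.077212/-77.322451 = 0.388984

Final: 0.388984


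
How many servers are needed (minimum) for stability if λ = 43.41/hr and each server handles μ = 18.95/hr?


Stability requires cμ > λ ⇔ c > λ/μ.
λ/μ = 43.41/18.95 = 2.2908
Minimum integer c = ⌊2.2908⌋ + 1 = 3
Check: 3·18.95 = 56.85 > 43.41, while 2·18.95 = 37.90 ≤ 43.41

Final: 3 servers


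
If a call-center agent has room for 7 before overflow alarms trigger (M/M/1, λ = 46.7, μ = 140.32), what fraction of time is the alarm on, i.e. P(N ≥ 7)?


ρ = 46.7/140.32 = 0.3328
P(N ≥ n) = ρ^n = 0.3328^7 = 0.0004523

Final: 0.0004523


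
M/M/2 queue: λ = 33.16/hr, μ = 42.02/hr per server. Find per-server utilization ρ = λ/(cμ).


ρ = λ/(cμ) = 33.16/(2·42.02) = 33.16/84.04 = 0.3946

Final: 0.3946


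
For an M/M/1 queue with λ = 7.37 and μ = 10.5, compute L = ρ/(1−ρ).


ρ = λ/μ = 7.37/10.5 = 0.7019
L = ρ/(1−ρ) = 0.7019/(1 − 0.7019) = 0.7019/0.2981 = 2.3546

Final: 2.3546


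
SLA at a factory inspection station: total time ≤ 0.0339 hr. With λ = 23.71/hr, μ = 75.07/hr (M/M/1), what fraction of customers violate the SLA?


W ~ Exponential(μ−λ) for M/M/1.
μ − λ = 75.07 − 23.71 = 51.3600
P(W > t) = e^{−(μ−λ)t} = e^{−1.7411} = 0.175327

Final: 0.175327


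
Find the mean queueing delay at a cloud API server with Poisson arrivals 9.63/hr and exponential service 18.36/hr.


ρ = 9.63/18.36 = 0.5245
Wq = ρ/(μ−λ) = 0.5245/(18.36 − 9.63) = 0.5245/8.73 = 0.06008 hr

Final: 0.06008 hr


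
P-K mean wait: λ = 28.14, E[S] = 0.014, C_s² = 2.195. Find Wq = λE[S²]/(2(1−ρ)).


ρ = λ·E[S] = 28.14·0.014 = 0.3940
E[S²] = E[S]²(1+C_s²) = 0.014²·(1+2.195) = 0.0006262
Wq = λ·E[S²]/(2(1−ρ)) = 28.14·0.0006262/(2·0.6060) = 0.01454 hr

Final: 0.01454 hr


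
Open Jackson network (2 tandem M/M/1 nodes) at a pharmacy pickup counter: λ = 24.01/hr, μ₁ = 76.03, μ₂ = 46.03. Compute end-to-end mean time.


Each node sees arrival rate λ = 24.01/hr (tandem ⇒ throughput preserved).
W₁ = 1/(μ₁−λ) = 1/(76.03−24.01) = 0.01922 hr
W₂ = 1/(μ₂−λ) = 1/(46.03−24.01) = 0.04541 hr
W_total = W₁ + W₂ = 0.01922 + 0.04541 = 0.06464 hr

Final: 0.06464 hr


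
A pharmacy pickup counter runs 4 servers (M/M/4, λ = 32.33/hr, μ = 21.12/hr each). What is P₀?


a = λ/μ = 32.33/21.12 = 1.5308; ρ = a/c = 0.3827
Σ_{k=0}^{3} a^k/k! (terms k=0..3) = 1.00000 + 1.53078 + 1.17164 + 0.59784 = 4.30025
Tail: a^4/(4!(1−ρ)) = 5.49095/(24·0.6173) = 0.37063
P₀ = 1/(4.30025 + 0.37063) = 1/4.67088 = 0.214092

Final: 0.214092


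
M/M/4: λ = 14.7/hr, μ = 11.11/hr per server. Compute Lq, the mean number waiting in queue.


a = λ/μ = 1.3231; ρ = a/4 = 0.3308
P₀ = 0.264875
Lq = P₀·a^c·ρ / (c!·(1−ρ)²) = 0.264875·3.06488·0.3308/(24·0.44785)
= 0.02498

Final: 0.02498


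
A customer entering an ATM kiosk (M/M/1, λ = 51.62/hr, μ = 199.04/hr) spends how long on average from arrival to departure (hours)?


W = 1/(μ−λ) = 1/(199.04 − 51.62) = 1/147.42 = 0.006783 hr

Final: 0.006783 hr


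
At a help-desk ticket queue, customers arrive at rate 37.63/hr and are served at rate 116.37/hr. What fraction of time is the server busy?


ρ = λ/μ = 37.63/116.37 = 0.3234

Final: 0.3234


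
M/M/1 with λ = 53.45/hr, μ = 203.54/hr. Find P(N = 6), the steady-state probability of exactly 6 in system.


ρ = 53.45/203.54 = 0.2626
P_n = (1−ρ)·ρ^n = (1 − 0.2626)·0.2626^6 = 0.7374·0.0003279 = 0.0002418

Final: 0.0002418


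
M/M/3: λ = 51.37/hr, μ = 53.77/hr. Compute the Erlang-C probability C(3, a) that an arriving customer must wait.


a = λ/μ = 0.9554; ρ = a/3 = 0.3185
P₀ = 0.380958 (from M/M/c formula)
C(c,a) = [a^c/(c!(1−ρ))]·P₀ = [0.87198/(6·0.6815)]·0.380958
= 0.21324·0.380958 = 0.081234

Final: 0.081234


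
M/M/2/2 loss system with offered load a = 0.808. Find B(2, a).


B(c,a) = (a^c/c!) / Σ_{k=0}^{c} a^k/k!
a^2/2! = 0.326432
Σ terms (k=0..2): 1.00000 + 0.80800 + 0.32643 = 2.134432
B = 0.326432/2.134432 = 0.152936

Final: 0.152936


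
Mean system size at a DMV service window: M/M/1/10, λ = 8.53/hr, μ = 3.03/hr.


ρ = 8.53/3.03 = 2.8152
L = ρ[1 − (K+1)ρ^K + Kρ^(K+1)] / [(1−ρ)(1−ρ^(K+1))]
Numerator: 2.8152·(1 − 11·31265.402690 + 10·88017.783811) = 1509667.575796
Denominator: (-1.8152)·(-88016.783811) = 159766.439261
L = 1509667.575796/159766.439261 = 9.4492

Final: 9.4492


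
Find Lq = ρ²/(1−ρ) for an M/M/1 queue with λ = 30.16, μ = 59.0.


ρ = 30.16/59.0 = 0.5112
Lq = ρ²/(1−ρ) = 0.2613/0.4888 = 0.5346

Final: 0.5346


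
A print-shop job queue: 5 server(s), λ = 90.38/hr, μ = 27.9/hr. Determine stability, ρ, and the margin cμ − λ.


Total capacity cμ = 5·27.9 = 139.50/hr
ρ = λ/(cμ) = 90.38/139.50 = 0.6479
Stable ⇔ ρ < 1: YES
Spare capacity = cμ − λ = 139.50 − 90.38 = 49.12/hr

Final: ρ = 0.6479; stable; margin = 49.12/hr


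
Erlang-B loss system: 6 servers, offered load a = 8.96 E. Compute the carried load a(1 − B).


B(6,8.96) = 0.438622 (Erlang-B)
Carried load = a(1 − B) = 8.96·(1 − 0.438622) = 8.96·0.561378 = 5.0299 E

Final: 5.0299 Erlangs


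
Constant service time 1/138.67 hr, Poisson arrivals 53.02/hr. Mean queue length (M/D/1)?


ρ = 53.02/138.67 = 0.3823
M/D/1: Lq = ρ²/(2(1−ρ)) = 0.1462/(2·0.6177) = 0.11834

Final: 0.11834


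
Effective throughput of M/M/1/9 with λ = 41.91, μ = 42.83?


ρ = 0.9785; P_K = (1−ρ)ρ^9/(1−ρ^10) = 0.090515
λ_eff = λ(1 − P_K) = 41.91·(1 − 0.090515) = 41.91·0.909485 = 38.1165 /hr

Final: 38.1165 /hr


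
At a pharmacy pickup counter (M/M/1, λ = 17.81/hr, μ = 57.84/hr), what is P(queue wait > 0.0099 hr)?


ρ = 17.81/57.84 = 0.3079
P(Wq > t) = ρ·e^{−(μ−λ)t} = 0.3079·e^{−0.3963}
= 0.3079·0.672807 = 0.207170

Final: 0.207170


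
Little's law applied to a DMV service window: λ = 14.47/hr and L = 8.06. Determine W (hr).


W = L/λ = 8.06/14.47 = 0.5570 hr

Final: 0.5570 hr


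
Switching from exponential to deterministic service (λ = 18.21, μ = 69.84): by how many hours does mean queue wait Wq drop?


ρ = 18.21/69.84 = 0.2607
Wq(M/M/1) = ρ/(μ−λ) = 0.2607/51.63 = 0.005050 hr
Wq(M/D/1) = ρ/(2(μ−λ)) = 0.002525 hr
Savings = 0.005050 − 0.002525 = 0.002525 hr

Final: 0.002525 hr


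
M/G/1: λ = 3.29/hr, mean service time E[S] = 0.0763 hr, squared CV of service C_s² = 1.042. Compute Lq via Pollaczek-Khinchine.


ρ = λ·E[S] = 3.29·0.0763 = 0.2510
Lq = ρ²(1+C_s²)/(2(1−ρ)) = 0.06301·(1+1.042)/(2·0.7490)
= 0.06301·2.0420/1.4979 = 0.08590

Final: 0.08590


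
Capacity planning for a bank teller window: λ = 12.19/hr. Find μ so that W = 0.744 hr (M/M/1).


W = 1/(μ−λ) ⇒ μ − λ = 1/W = 1/0.744 = 1.3441
μ = λ + 1/W = 12.19 + 1.3441 = 13.5341 per hr

Final: 13.5341 /hr


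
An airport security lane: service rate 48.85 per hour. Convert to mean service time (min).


Mean service time = 1/μ = 1/48.85 hour = 0.02047 hour
In minutes: 0.02047 × 60 = 1.2282 min

Final: 1.2282 min


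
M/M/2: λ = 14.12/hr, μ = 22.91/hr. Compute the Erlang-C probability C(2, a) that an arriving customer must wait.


a = λ/μ = 0.6163; ρ = a/2 = 0.3082
P₀ = 0.528862 (from M/M/c formula)
C(c,a) = [a^c/(c!(1−ρ))]·P₀ = [0.37986/(2·0.6918)]·0.528862
= 0.27453·0.528862 = 0.145187

Final: 0.145187


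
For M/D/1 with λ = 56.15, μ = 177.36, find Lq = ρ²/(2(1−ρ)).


ρ = 56.15/177.36 = 0.3166
M/D/1: Lq = ρ²/(2(1−ρ)) = 0.1002/(2·0.6834) = 0.07333

Final: 0.07333


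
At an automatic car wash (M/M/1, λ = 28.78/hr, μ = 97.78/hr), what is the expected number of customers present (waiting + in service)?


ρ = λ/μ = 28.78/97.78 = 0.2943
L = ρ/(1−ρ) = 0.2943/(1 − 0.2943) = 0.2943/0.7057 = 0.4171

Final: 0.4171


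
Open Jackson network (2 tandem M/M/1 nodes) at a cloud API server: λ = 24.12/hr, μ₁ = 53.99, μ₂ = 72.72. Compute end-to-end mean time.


Each node sees arrival rate λ = 24.12/hr (tandem ⇒ throughput preserved).
W₁ = 1/(μ₁−λ) = 1/(53.99−24.12) = 0.03348 hr
W₂ = 1/(μ₂−λ) = 1/(72.72−24.12) = 0.02058 hr
W_total = W₁ + W₂ = 0.03348 + 0.02058 = 0.05405 hr

Final: 0.05405 hr
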